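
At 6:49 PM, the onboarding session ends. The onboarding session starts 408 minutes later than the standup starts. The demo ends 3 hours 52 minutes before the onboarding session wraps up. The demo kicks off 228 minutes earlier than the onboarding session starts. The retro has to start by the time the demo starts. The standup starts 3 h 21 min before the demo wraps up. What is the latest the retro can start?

The demo ends at 6:49 PM − 232 min = 2:57 PM.
The standup starts at 2:57 PM − 201 min = 11:36 AM.
The onboarding session starts at 11:36 AM + 408 min = 6:24 PM.
The demo starts at 6:24 PM − 228 min = 2:36 PM.
The retro is bounded by the demo, so the latest it can start is 2:36 PM.

2:36 PM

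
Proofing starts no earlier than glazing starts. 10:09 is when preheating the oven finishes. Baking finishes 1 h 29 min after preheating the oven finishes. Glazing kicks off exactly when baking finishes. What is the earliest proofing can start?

11:38

Baking ends at 10:09 + 89 min = 11:38.
So glazing starts at 11:38.
Proofing is bounded by glazing, so the earliest it can start is 11:38.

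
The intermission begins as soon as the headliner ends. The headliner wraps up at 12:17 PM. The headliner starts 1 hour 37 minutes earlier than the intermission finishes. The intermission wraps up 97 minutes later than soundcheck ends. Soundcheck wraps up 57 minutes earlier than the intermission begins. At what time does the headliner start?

The intermission starts at 12:17 PM.
Soundcheck ends at 12:17 PM − 57 min = 11:20 AM.
The intermission ends at 11:20 AM + 97 min = 12:57 PM.
The headliner starts at 12:57 PM − 97 min = 11:20 AM.

11:20 AM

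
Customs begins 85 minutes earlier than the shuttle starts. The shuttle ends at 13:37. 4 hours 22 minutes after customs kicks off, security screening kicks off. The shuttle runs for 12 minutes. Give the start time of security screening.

16:22

The shuttle starts at 13:37 − 12 min = 13:25.
Customs starts at 13:25 − 85 min = 12:00.
Security screening starts at 12:00 + 262 min = 16:22.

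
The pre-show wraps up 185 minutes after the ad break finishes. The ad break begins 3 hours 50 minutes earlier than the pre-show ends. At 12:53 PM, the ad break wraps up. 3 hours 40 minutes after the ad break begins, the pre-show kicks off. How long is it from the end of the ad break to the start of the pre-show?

The pre-show ends at 12:53 PM + 185 min = 3:58 PM.
The ad break starts at 3:58 PM − 230 min = 12:08 PM.
The pre-show starts at 12:08 PM + 220 min = 3:48 PM.
From 12:53 PM to 3:48 PM is 2 hours 55 minutes.

2 hours 55 minutes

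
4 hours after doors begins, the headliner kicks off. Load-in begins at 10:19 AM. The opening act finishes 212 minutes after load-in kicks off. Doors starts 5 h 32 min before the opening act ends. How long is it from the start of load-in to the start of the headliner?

The opening act ends at 10:19 AM + 212 min = 1:51 PM.
Doors starts at 1:51 PM − 332 min = 8:19 AM.
The headliner starts at 8:19 AM + 240 min = 12:19 PM.
From 10:19 AM to 12:19 PM is 120 minutes.

120 minutes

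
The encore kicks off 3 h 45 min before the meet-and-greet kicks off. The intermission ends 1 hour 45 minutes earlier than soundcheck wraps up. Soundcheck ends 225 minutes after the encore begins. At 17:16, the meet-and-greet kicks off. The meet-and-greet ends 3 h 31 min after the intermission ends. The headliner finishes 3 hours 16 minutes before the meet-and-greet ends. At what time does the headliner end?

The encore starts at 17:16 − 225 min = 13:31.
Soundcheck ends at 13:31 + 225 min = 17:16.
The intermission ends at 17:16 − 105 min = 15:31.
The meet-and-greet ends at 15:31 + 211 min = 19:02.
The headliner ends at 19:02 − 196 min = 15:46.

15:46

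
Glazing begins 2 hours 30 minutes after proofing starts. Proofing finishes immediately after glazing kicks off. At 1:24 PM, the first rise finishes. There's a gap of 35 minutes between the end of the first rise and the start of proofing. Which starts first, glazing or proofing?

proofing

Proofing starts at 1:24 PM + 35 min = 1:59 PM.
Glazing starts at 1:59 PM + 150 min = 4:29 PM.
Glazing starts at 4:29 PM and proofing starts at 1:59 PM, so proofing is first.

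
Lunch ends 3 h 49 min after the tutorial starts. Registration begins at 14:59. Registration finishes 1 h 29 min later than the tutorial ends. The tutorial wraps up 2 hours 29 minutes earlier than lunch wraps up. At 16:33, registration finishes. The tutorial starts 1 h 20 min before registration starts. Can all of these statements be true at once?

No

The tutorial starts at 14:59 − 80 min = 13:39.
Lunch ends at 13:39 + 229 min = 17:28.
The tutorial ends at 17:28 − 149 min = 14:59.
Registration ends at 14:59 + 89 min = 16:28.
But registration is also said to end at 16:33 — a 5-minute conflict.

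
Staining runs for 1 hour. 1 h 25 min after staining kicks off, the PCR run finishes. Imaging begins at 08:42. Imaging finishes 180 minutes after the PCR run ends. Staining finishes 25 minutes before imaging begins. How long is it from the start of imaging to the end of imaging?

Staining ends at 08:42 − 25 min = 08:17.
Staining starts at 08:17 − 60 min = 07:17.
The PCR run ends at 07:17 + 85 min = 08:42.
Imaging ends at 08:42 + 180 min = 11:42.
From 08:42 to 11:42 is 3 hours.

3 hours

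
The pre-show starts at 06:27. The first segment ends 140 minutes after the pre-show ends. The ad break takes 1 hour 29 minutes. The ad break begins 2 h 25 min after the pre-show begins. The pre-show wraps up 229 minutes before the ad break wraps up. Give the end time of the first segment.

08:52

The ad break starts at 06:27 + 145 min = 08:52.
The ad break ends at 08:52 + 89 min = 10:21.
The pre-show ends at 10:21 − 229 min = 06:32.
The first segment ends at 06:32 + 140 min = 08:52.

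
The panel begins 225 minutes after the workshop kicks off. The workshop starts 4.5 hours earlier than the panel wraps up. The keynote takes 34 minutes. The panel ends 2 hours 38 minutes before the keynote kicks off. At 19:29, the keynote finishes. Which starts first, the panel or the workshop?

The keynote starts at 19:29 − 34 min = 18:55.
The panel ends at 18:55 − 158 min = 16:17.
The workshop starts at 16:17 − 270 min = 11:47.
The panel starts at 11:47 + 225 min = 15:32.
The panel starts at 15:32 and the workshop starts at 11:47, so the workshop is first.

the workshop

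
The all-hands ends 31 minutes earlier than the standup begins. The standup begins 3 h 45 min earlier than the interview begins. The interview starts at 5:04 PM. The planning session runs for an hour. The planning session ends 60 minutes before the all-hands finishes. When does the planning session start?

10:48 AM

The standup starts at 5:04 PM − 225 min = 1:19 PM.
The all-hands ends at 1:19 PM − 31 min = 12:48 PM.
The planning session ends at 12:48 PM − 60 min = 11:48 AM.
The planning session starts at 11:48 AM − 60 min = 10:48 AM.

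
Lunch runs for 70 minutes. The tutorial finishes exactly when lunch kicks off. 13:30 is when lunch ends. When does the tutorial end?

12:20

Lunch starts at 13:30 − 70 min = 12:20.
So the tutorial ends at 12:20.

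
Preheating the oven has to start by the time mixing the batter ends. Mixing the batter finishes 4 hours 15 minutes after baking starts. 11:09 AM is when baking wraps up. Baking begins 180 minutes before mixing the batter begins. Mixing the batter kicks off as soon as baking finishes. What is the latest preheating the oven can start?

Mixing the batter starts at 11:09 AM.
Baking starts at 11:09 AM − 180 min = 8:09 AM.
Mixing the batter ends at 8:09 AM + 255 min = 12:24 PM.
Preheating the oven is bounded by mixing the batter, so the latest it can start is 12:24 PM.

12:24 PM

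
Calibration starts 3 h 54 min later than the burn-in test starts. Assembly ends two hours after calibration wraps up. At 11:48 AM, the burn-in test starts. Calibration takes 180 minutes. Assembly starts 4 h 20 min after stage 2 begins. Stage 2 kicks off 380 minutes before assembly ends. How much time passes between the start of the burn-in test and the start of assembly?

414 minutes

Calibration starts at 11:48 AM + 234 min = 3:42 PM.
Calibration ends at 3:42 PM + 180 min = 6:42 PM.
Assembly ends at 6:42 PM + 120 min = 8:42 PM.
Stage 2 starts at 8:42 PM − 380 min = 2:22 PM.
Assembly starts at 2:22 PM + 260 min = 6:42 PM.
From 11:48 AM to 6:42 PM is 414 minutes.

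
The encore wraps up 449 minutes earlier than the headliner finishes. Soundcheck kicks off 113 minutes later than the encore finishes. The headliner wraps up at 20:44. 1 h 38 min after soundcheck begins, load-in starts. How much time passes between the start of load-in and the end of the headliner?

The encore ends at 20:44 − 449 min = 13:15.
Soundcheck starts at 13:15 + 113 min = 15:08.
Load-in starts at 15:08 + 98 min = 16:46.
From 16:46 to 20:44 is 3 hours 58 minutes.

3 hours 58 minutes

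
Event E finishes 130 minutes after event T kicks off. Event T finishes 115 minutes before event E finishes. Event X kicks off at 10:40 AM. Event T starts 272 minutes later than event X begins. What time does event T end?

3:27 PM

Event T starts at 10:40 AM + 272 min = 3:12 PM.
Event E ends at 3:12 PM + 130 min = 5:22 PM.
Event T ends at 5:22 PM − 115 min = 3:27 PM.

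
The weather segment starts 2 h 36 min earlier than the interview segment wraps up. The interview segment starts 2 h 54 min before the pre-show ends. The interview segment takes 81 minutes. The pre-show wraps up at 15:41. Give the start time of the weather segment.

The interview segment starts at 15:41 − 174 min = 12:47.
The interview segment ends at 12:47 + 81 min = 14:08.
The weather segment starts at 14:08 − 156 min = 11:32.

11:32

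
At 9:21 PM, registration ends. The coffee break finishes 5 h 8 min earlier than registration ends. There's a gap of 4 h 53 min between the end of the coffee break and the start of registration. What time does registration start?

The coffee break ends at 9:21 PM − 308 min = 4:13 PM.
Registration starts at 4:13 PM + 293 min = 9:06 PM.

9:06 PM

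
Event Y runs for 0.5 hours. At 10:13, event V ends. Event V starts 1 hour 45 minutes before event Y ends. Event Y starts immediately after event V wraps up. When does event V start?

08:58

Event Y starts at 10:13.
Event Y ends at 10:13 + 30 min = 10:43.
Event V starts at 10:43 − 105 min = 08:58.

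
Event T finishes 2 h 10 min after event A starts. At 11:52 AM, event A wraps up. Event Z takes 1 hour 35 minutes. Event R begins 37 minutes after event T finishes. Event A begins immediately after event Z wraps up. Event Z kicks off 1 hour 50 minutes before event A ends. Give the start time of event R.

2:24 PM

Event Z starts at 11:52 AM − 110 min = 10:02 AM.
Event Z ends at 10:02 AM + 95 min = 11:37 AM.
So event A starts at 11:37 AM.
Event T ends at 11:37 AM + 130 min = 1:47 PM.
Event R starts at 1:47 PM + 37 min = 2:24 PM.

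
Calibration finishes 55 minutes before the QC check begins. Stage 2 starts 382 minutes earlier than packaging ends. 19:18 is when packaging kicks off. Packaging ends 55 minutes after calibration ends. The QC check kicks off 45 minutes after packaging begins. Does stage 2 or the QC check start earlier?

The QC check starts at 19:18 + 45 min = 20:03.
Calibration ends at 20:03 − 55 min = 19:08.
Packaging ends at 19:08 + 55 min = 20:03.
Stage 2 starts at 20:03 − 382 min = 13:41.
Stage 2 starts at 13:41 and the QC check starts at 20:03, so stage 2 is first.

stage 2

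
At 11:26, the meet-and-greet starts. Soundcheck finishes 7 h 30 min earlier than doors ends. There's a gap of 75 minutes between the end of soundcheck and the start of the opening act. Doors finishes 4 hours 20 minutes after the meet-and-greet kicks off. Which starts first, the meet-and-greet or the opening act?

the opening act

Doors ends at 11:26 + 260 min = 15:46.
Soundcheck ends at 15:46 − 450 min = 08:16.
The opening act starts at 08:16 + 75 min = 09:31.
The meet-and-greet starts at 11:26 and the opening act starts at 09:31, so the opening act is first.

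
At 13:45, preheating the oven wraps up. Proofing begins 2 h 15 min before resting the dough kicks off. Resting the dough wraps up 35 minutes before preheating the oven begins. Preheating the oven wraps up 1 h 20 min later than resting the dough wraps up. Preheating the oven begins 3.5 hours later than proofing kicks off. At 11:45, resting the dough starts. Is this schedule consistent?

Yes

Proofing starts at 11:45 − 135 min = 09:30.
Preheating the oven starts at 09:30 + 210 min = 13:00.
Resting the dough ends at 13:00 − 35 min = 12:25.
Preheating the oven ends at 12:25 + 80 min = 13:45.
That matches the stated 13:45, so the schedule is consistent.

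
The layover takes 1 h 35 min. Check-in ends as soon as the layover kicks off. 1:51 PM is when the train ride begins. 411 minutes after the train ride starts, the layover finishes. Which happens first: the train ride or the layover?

the train ride

The layover ends at 1:51 PM + 411 min = 8:42 PM.
The layover starts at 8:42 PM − 95 min = 7:07 PM.
The train ride starts at 1:51 PM and the layover starts at 7:07 PM, so the train ride is first.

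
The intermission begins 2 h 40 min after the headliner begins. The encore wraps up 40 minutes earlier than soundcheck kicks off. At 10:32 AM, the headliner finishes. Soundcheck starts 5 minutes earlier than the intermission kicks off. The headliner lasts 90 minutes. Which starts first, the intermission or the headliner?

The headliner starts at 10:32 AM − 90 min = 9:02 AM.
The intermission starts at 9:02 AM + 160 min = 11:42 AM.
The intermission starts at 11:42 AM and the headliner starts at 9:02 AM, so the headliner is first.

the headliner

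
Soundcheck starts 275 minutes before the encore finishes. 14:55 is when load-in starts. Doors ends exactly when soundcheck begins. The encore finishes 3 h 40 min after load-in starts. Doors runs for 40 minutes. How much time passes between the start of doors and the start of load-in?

The encore ends at 14:55 + 220 min = 18:35.
Soundcheck starts at 18:35 − 275 min = 14:00.
So doors ends at 14:00.
Doors starts at 14:00 − 40 min = 13:20.
From 13:20 to 14:55 is 1 h 35 min.

1 h 35 min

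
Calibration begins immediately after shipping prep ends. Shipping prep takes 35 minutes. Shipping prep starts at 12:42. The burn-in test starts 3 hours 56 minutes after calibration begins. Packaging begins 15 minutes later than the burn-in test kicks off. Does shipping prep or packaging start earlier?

Shipping prep ends at 12:42 + 35 min = 13:17.
So calibration starts at 13:17.
The burn-in test starts at 13:17 + 236 min = 17:13.
Packaging starts at 17:13 + 15 min = 17:28.
Shipping prep starts at 12:42 and packaging starts at 17:28, so shipping prep is first.

shipping prep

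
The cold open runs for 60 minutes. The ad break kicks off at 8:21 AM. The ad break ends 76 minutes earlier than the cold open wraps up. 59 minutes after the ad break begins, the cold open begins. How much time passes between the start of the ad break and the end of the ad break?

43 minutes

The cold open starts at 8:21 AM + 59 min = 9:20 AM.
The cold open ends at 9:20 AM + 60 min = 10:20 AM.
The ad break ends at 10:20 AM − 76 min = 9:04 AM.
From 8:21 AM to 9:04 AM is 43 minutes.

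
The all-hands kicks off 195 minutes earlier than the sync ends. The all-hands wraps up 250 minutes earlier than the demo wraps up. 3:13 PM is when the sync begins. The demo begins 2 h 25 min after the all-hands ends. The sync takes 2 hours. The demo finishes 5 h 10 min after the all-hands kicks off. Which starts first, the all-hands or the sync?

The sync ends at 3:13 PM + 120 min = 5:13 PM.
The all-hands starts at 5:13 PM − 195 min = 1:58 PM.
The all-hands starts at 1:58 PM and the sync starts at 3:13 PM, so the all-hands is first.

the all-hands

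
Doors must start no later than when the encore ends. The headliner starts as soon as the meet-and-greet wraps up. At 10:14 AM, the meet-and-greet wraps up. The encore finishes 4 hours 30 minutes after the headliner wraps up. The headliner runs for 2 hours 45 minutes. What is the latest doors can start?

The headliner starts at 10:14 AM.
The headliner ends at 10:14 AM + 165 min = 12:59 PM.
The encore ends at 12:59 PM + 270 min = 5:29 PM.
Doors is bounded by the encore, so the latest it can start is 5:29 PM.

5:29 PM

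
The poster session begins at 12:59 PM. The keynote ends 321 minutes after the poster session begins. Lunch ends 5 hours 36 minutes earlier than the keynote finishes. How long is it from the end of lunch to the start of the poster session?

15 minutes

The keynote ends at 12:59 PM + 321 min = 6:20 PM.
Lunch ends at 6:20 PM − 336 min = 12:44 PM.
From 12:44 PM to 12:59 PM is 15 minutes.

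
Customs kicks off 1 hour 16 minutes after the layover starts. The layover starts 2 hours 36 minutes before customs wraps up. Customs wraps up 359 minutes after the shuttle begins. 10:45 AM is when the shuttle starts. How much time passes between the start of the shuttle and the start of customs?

Customs ends at 10:45 AM + 359 min = 4:44 PM.
The layover starts at 4:44 PM − 156 min = 2:08 PM.
Customs starts at 2:08 PM + 76 min = 3:24 PM.
From 10:45 AM to 3:24 PM is 4 h 39 min.

4 h 39 min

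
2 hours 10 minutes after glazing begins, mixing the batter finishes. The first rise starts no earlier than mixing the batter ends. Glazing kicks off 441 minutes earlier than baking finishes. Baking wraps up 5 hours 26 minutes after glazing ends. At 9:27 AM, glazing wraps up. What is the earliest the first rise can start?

9:42 AM

Baking ends at 9:27 AM + 326 min = 2:53 PM.
Glazing starts at 2:53 PM − 441 min = 7:32 AM.
Mixing the batter ends at 7:32 AM + 130 min = 9:42 AM.
The first rise is bounded by mixing the batter, so the earliest it can start is 9:42 AM.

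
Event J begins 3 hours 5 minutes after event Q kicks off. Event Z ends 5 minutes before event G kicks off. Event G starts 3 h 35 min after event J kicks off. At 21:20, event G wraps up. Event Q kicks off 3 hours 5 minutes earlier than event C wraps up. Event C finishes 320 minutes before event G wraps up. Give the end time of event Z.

Event C ends at 21:20 − 320 min = 16:00.
Event Q starts at 16:00 − 185 min = 12:55.
Event J starts at 12:55 + 185 min = 16:00.
Event G starts at 16:00 + 215 min = 19:35.
Event Z ends at 19:35 − 5 min = 19:30.

19:30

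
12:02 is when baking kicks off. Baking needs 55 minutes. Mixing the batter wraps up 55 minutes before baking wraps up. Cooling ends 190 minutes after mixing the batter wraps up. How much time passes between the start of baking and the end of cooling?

Baking ends at 12:02 + 55 min = 12:57.
Mixing the batter ends at 12:57 − 55 min = 12:02.
Cooling ends at 12:02 + 190 min = 15:12.
From 12:02 to 15:12 is 3 h 10 min.

3 h 10 min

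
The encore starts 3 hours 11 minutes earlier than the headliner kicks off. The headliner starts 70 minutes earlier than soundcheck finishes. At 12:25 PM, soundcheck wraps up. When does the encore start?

8:04 AM

The headliner starts at 12:25 PM − 70 min = 11:15 AM.
The encore starts at 11:15 AM − 191 min = 8:04 AM.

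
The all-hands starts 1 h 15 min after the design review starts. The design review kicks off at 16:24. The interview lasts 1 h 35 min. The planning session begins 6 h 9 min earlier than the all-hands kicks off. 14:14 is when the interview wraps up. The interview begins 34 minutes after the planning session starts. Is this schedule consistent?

The all-hands starts at 16:24 + 75 min = 17:39.
The planning session starts at 17:39 − 369 min = 11:30.
The interview starts at 11:30 + 34 min = 12:04.
The interview ends at 12:04 + 95 min = 13:39.
But the interview is also said to end at 14:14 — a 35-minute conflict.

No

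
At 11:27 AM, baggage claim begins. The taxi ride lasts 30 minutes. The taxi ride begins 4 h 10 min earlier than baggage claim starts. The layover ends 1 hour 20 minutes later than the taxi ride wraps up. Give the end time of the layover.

9:07 AM

The taxi ride starts at 11:27 AM − 250 min = 7:17 AM.
The taxi ride ends at 7:17 AM + 30 min = 7:47 AM.
The layover ends at 7:47 AM + 80 min = 9:07 AM.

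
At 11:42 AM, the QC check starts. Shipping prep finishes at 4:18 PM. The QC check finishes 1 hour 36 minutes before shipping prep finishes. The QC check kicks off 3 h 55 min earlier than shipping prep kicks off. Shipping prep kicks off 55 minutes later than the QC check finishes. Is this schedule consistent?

Yes

The QC check ends at 4:18 PM − 96 min = 2:42 PM.
Shipping prep starts at 2:42 PM + 55 min = 3:37 PM.
The QC check starts at 3:37 PM − 235 min = 11:42 AM.
That matches the stated 11:42 AM, so the schedule is consistent.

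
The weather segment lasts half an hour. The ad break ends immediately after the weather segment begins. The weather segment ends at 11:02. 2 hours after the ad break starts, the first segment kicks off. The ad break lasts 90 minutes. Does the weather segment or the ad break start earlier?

the ad break

The weather segment starts at 11:02 − 30 min = 10:32.
So the ad break ends at 10:32.
The ad break starts at 10:32 − 90 min = 09:02.
The weather segment starts at 10:32 and the ad break starts at 09:02, so the ad break is first.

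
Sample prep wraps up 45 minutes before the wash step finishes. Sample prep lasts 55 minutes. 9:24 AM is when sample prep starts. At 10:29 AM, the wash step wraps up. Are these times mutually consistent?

Sample prep ends at 10:29 AM − 45 min = 9:44 AM.
Sample prep starts at 9:44 AM − 55 min = 8:49 AM.
But sample prep is also said to start at 9:24 AM — a 35-minute conflict.

No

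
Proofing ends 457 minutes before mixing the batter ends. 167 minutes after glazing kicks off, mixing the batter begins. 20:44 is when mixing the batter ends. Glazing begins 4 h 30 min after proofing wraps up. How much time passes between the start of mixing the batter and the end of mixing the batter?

Proofing ends at 20:44 − 457 min = 13:07.
Glazing starts at 13:07 + 270 min = 17:37.
Mixing the batter starts at 17:37 + 167 min = 20:24.
From 20:24 to 20:44 is 20 minutes.

20 minutes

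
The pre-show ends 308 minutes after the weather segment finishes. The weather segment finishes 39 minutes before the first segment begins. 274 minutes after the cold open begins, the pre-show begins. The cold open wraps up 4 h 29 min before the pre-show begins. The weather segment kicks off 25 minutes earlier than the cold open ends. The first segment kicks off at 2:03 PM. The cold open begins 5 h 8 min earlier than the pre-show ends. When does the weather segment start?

1:04 PM

The weather segment ends at 2:03 PM − 39 min = 1:24 PM.
The pre-show ends at 1:24 PM + 308 min = 6:32 PM.
The cold open starts at 6:32 PM − 308 min = 1:24 PM.
The pre-show starts at 1:24 PM + 274 min = 5:58 PM.
The cold open ends at 5:58 PM − 269 min = 1:29 PM.
The weather segment starts at 1:29 PM − 25 min = 1:04 PM.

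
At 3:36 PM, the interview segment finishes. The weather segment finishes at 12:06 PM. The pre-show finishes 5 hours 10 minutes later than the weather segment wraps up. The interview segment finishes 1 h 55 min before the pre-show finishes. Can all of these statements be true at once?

No

The pre-show ends at 12:06 PM + 310 min = 5:16 PM.
The interview segment ends at 5:16 PM − 115 min = 3:21 PM.
But the interview segment is also said to end at 3:36 PM — a 15-minute conflict.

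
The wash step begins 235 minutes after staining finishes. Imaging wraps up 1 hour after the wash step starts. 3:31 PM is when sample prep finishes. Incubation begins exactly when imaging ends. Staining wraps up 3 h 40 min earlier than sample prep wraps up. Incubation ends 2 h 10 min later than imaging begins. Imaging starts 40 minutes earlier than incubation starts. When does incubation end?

6:16 PM

Staining ends at 3:31 PM − 220 min = 11:51 AM.
The wash step starts at 11:51 AM + 235 min = 3:46 PM.
Imaging ends at 3:46 PM + 60 min = 4:46 PM.
So incubation starts at 4:46 PM.
Imaging starts at 4:46 PM − 40 min = 4:06 PM.
Incubation ends at 4:06 PM + 130 min = 6:16 PM.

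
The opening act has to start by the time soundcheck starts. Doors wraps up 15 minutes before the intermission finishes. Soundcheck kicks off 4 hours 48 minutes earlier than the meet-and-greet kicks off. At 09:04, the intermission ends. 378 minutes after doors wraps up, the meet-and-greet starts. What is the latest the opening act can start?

10:19

Doors ends at 09:04 − 15 min = 08:49.
The meet-and-greet starts at 08:49 + 378 min = 15:07.
Soundcheck starts at 15:07 − 288 min = 10:19.
The opening act is bounded by soundcheck, so the latest it can start is 10:19.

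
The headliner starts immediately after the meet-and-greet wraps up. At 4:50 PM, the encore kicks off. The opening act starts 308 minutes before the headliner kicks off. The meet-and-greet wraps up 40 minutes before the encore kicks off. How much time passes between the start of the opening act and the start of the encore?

The meet-and-greet ends at 4:50 PM − 40 min = 4:10 PM.
So the headliner starts at 4:10 PM.
The opening act starts at 4:10 PM − 308 min = 11:02 AM.
From 11:02 AM to 4:50 PM is 5 hours 48 minutes.

5 hours 48 minutes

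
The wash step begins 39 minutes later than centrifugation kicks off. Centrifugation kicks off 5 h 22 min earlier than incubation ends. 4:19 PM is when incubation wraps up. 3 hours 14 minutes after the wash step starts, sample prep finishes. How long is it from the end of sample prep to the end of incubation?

Centrifugation starts at 4:19 PM − 322 min = 10:57 AM.
The wash step starts at 10:57 AM + 39 min = 11:36 AM.
Sample prep ends at 11:36 AM + 194 min = 2:50 PM.
From 2:50 PM to 4:19 PM is 1 h 29 min.

1 h 29 min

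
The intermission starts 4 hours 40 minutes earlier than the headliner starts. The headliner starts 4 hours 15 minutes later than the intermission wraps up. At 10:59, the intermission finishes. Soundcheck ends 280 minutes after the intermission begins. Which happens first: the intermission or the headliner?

The headliner starts at 10:59 + 255 min = 15:14.
The intermission starts at 15:14 − 280 min = 10:34.
The intermission starts at 10:34 and the headliner starts at 15:14, so the intermission is first.

the intermission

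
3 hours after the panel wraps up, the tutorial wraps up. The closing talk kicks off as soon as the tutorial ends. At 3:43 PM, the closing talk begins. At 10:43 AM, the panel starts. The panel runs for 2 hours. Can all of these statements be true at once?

Yes

The panel ends at 10:43 AM + 120 min = 12:43 PM.
The tutorial ends at 12:43 PM + 180 min = 3:43 PM.
So the closing talk starts at 3:43 PM.
That matches the stated 3:43 PM, so the schedule is consistent.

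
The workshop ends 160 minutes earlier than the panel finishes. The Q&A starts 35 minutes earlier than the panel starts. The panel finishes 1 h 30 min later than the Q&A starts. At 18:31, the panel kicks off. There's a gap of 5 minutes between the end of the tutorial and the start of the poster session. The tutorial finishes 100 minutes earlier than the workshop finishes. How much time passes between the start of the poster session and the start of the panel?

200 minutes

The Q&A starts at 18:31 − 35 min = 17:56.
The panel ends at 17:56 + 90 min = 19:26.
The workshop ends at 19:26 − 160 min = 16:46.
The tutorial ends at 16:46 − 100 min = 15:06.
The poster session starts at 15:06 + 5 min = 15:11.
From 15:11 to 18:31 is 200 minutes.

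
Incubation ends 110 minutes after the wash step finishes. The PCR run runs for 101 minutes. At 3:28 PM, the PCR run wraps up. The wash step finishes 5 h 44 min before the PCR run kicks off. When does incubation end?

9:53 AM

The PCR run starts at 3:28 PM − 101 min = 1:47 PM.
The wash step ends at 1:47 PM − 344 min = 8:03 AM.
Incubation ends at 8:03 AM + 110 min = 9:53 AM.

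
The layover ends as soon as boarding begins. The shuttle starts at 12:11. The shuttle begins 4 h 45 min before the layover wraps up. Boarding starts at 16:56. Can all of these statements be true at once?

The layover ends at 16:56.
The shuttle starts at 16:56 − 285 min = 12:11.
That matches the stated 12:11, so the schedule is consistent.

Yes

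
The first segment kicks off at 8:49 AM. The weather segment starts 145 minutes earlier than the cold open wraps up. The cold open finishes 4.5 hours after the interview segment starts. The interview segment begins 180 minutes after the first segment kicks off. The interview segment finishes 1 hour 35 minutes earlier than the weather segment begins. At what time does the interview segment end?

The interview segment starts at 8:49 AM + 180 min = 11:49 AM.
The cold open ends at 11:49 AM + 270 min = 4:19 PM.
The weather segment starts at 4:19 PM − 145 min = 1:54 PM.
The interview segment ends at 1:54 PM − 95 min = 12:19 PM.

12:19 PM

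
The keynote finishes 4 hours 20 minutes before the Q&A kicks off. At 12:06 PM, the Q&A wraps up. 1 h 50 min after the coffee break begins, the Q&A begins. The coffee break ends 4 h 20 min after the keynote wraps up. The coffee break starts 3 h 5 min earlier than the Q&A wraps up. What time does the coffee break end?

The coffee break starts at 12:06 PM − 185 min = 9:01 AM.
The Q&A starts at 9:01 AM + 110 min = 10:51 AM.
The keynote ends at 10:51 AM − 260 min = 6:31 AM.
The coffee break ends at 6:31 AM + 260 min = 10:51 AM.

10:51 AM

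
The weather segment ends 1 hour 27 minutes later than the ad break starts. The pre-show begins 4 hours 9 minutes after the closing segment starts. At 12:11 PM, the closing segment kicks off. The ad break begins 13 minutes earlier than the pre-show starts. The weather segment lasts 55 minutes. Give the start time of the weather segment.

The pre-show starts at 12:11 PM + 249 min = 4:20 PM.
The ad break starts at 4:20 PM − 13 min = 4:07 PM.
The weather segment ends at 4:07 PM + 87 min = 5:34 PM.
The weather segment starts at 5:34 PM − 55 min = 4:39 PM.

4:39 PM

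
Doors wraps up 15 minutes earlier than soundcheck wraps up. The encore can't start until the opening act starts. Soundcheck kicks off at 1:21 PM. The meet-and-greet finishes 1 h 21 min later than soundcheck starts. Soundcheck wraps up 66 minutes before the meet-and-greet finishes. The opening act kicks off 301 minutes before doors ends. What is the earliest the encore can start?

The meet-and-greet ends at 1:21 PM + 81 min = 2:42 PM.
Soundcheck ends at 2:42 PM − 66 min = 1:36 PM.
Doors ends at 1:36 PM − 15 min = 1:21 PM.
The opening act starts at 1:21 PM − 301 min = 8:20 AM.
The encore is bounded by the opening act, so the earliest it can start is 8:20 AM.

8:20 AM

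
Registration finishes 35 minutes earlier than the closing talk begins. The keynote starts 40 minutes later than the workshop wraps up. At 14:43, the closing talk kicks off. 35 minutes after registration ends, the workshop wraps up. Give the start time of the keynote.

Registration ends at 14:43 − 35 min = 14:08.
The workshop ends at 14:08 + 35 min = 14:43.
The keynote starts at 14:43 + 40 min = 15:23.

15:23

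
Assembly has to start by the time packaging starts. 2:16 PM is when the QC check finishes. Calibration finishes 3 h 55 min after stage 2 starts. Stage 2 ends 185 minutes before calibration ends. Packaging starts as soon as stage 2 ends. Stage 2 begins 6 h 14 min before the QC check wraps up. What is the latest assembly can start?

Stage 2 starts at 2:16 PM − 374 min = 8:02 AM.
Calibration ends at 8:02 AM + 235 min = 11:57 AM.
Stage 2 ends at 11:57 AM − 185 min = 8:52 AM.
So packaging starts at 8:52 AM.
Assembly is bounded by packaging, so the latest it can start is 8:52 AM.

8:52 AM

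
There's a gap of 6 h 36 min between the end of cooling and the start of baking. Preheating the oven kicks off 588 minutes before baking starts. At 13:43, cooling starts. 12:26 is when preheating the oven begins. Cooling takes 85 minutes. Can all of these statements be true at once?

Cooling ends at 13:43 + 85 min = 15:08.
Baking starts at 15:08 + 396 min = 21:44.
Preheating the oven starts at 21:44 − 588 min = 11:56.
But preheating the oven is also said to start at 12:26 — a 30-minute conflict.

No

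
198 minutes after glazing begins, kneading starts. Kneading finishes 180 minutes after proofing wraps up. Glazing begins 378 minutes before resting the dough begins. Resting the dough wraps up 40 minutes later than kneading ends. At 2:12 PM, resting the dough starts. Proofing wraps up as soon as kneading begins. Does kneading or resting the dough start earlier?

kneading

Glazing starts at 2:12 PM − 378 min = 7:54 AM.
Kneading starts at 7:54 AM + 198 min = 11:12 AM.
Kneading starts at 11:12 AM and resting the dough starts at 2:12 PM, so kneading is first.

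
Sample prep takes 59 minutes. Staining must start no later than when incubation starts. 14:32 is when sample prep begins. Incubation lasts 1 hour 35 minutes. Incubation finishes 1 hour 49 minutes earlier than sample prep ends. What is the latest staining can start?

Sample prep ends at 14:32 + 59 min = 15:31.
Incubation ends at 15:31 − 109 min = 13:42.
Incubation starts at 13:42 − 95 min = 12:07.
Staining is bounded by incubation, so the latest it can start is 12:07.

12:07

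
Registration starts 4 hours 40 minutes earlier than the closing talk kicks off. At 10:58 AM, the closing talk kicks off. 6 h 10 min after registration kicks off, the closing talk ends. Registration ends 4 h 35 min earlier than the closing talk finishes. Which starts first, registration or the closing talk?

registration

Registration starts at 10:58 AM − 280 min = 6:18 AM.
Registration starts at 6:18 AM and the closing talk starts at 10:58 AM, so registration is first.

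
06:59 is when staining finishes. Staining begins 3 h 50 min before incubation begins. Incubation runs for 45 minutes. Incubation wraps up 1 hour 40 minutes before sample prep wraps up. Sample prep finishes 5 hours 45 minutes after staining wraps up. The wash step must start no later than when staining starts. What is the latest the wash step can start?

06:29

Sample prep ends at 06:59 + 345 min = 12:44.
Incubation ends at 12:44 − 100 min = 11:04.
Incubation starts at 11:04 − 45 min = 10:19.
Staining starts at 10:19 − 230 min = 06:29.
The wash step is bounded by staining, so the latest it can start is 06:29.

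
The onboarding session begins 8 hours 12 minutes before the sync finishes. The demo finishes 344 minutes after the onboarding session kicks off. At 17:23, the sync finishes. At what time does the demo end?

14:55

The onboarding session starts at 17:23 − 492 min = 09:11.
The demo ends at 09:11 + 344 min = 14:55.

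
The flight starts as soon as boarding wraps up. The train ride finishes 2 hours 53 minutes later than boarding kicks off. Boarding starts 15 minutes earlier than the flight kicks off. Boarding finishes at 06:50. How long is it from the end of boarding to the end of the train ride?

158 minutes

The flight starts at 06:50.
Boarding starts at 06:50 − 15 min = 06:35.
The train ride ends at 06:35 + 173 min = 09:28.
From 06:50 to 09:28 is 158 minutes.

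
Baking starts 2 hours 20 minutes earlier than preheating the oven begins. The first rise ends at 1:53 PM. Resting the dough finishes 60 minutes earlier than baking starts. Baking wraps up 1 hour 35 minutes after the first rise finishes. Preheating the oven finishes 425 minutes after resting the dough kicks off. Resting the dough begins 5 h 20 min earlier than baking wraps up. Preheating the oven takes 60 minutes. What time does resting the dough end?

12:53 PM

Baking ends at 1:53 PM + 95 min = 3:28 PM.
Resting the dough starts at 3:28 PM − 320 min = 10:08 AM.
Preheating the oven ends at 10:08 AM + 425 min = 5:13 PM.
Preheating the oven starts at 5:13 PM − 60 min = 4:13 PM.
Baking starts at 4:13 PM − 140 min = 1:53 PM.
Resting the dough ends at 1:53 PM − 60 min = 12:53 PM.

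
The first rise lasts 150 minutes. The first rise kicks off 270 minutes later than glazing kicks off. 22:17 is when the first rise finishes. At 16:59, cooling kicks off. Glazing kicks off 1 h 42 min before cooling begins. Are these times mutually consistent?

Yes

Glazing starts at 16:59 − 102 min = 15:17.
The first rise starts at 15:17 + 270 min = 19:47.
The first rise ends at 19:47 + 150 min = 22:17.
That matches the stated 22:17, so the schedule is consistent.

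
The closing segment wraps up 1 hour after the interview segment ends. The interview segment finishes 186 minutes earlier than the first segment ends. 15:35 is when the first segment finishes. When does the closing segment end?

The interview segment ends at 15:35 − 186 min = 12:29.
The closing segment ends at 12:29 + 60 min = 13:29.

13:29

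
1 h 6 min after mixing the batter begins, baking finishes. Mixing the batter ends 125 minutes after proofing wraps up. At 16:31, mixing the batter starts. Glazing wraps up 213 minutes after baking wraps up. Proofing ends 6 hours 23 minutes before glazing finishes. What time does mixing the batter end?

16:52

Baking ends at 16:31 + 66 min = 17:37.
Glazing ends at 17:37 + 213 min = 21:10.
Proofing ends at 21:10 − 383 min = 14:47.
Mixing the batter ends at 14:47 + 125 min = 16:52.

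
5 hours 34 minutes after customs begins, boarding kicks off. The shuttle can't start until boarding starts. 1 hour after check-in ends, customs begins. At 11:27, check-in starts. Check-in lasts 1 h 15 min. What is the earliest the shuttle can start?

Check-in ends at 11:27 + 75 min = 12:42.
Customs starts at 12:42 + 60 min = 13:42.
Boarding starts at 13:42 + 334 min = 19:16.
The shuttle is bounded by boarding, so the earliest it can start is 19:16.

19:16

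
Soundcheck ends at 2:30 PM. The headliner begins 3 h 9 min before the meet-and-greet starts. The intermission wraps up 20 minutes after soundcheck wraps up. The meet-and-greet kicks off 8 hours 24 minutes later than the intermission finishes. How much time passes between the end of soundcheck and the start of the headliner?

5 hours 35 minutes

The intermission ends at 2:30 PM + 20 min = 2:50 PM.
The meet-and-greet starts at 2:50 PM + 504 min = 11:14 PM.
The headliner starts at 11:14 PM − 189 min = 8:05 PM.
From 2:30 PM to 8:05 PM is 5 hours 35 minutes.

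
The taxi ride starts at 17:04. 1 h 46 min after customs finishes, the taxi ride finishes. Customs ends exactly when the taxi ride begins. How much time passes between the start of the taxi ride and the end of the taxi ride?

Customs ends at 17:04.
The taxi ride ends at 17:04 + 106 min = 18:50.
From 17:04 to 18:50 is 106 minutes.

106 minutes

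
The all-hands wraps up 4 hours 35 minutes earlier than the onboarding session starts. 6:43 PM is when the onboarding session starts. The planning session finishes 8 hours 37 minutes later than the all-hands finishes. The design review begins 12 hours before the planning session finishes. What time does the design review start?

10:45 AM

The all-hands ends at 6:43 PM − 275 min = 2:08 PM.
The planning session ends at 2:08 PM + 517 min = 10:45 PM.
The design review starts at 10:45 PM − 720 min = 10:45 AM.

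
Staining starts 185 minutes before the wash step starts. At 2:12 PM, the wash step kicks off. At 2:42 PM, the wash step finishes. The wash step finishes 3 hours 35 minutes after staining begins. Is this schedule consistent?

Yes

Staining starts at 2:12 PM − 185 min = 11:07 AM.
The wash step ends at 11:07 AM + 215 min = 2:42 PM.
That matches the stated 2:42 PM, so the schedule is consistent.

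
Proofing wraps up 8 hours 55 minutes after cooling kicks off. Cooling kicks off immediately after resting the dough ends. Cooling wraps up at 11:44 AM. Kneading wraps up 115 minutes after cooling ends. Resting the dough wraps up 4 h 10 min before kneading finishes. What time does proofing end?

Kneading ends at 11:44 AM + 115 min = 1:39 PM.
Resting the dough ends at 1:39 PM − 250 min = 9:29 AM.
So cooling starts at 9:29 AM.
Proofing ends at 9:29 AM + 535 min = 6:24 PM.

6:24 PM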